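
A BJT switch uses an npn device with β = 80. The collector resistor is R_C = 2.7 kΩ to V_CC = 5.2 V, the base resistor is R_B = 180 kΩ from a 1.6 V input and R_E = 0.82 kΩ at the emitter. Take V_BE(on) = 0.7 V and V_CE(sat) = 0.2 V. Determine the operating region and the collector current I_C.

Assume active. Base-emitter loop: I_B = (V_BB − V_BE)/(R_B + (β+1)R_E) = (1.6 − 0.7)/(180 + 81×0.82) = 0.00365 mA.
I_C = β·I_B = 80×0.00365 = 0.292 mA.
V_CE = V_CC − I_C·R_C − I_E·R_E = 5.2 − 0.292×2.7 − 0.296×0.82 = 4.17 V > V_CE(sat), so the active-region assumption holds.

active; I_C ≈ 0.29 mA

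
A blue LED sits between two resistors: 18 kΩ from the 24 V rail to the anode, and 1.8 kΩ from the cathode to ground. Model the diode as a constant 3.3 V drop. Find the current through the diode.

I ≈ 1 mA

The two resistors are in series with the diode, so KVL gives 24 = I·18 + 3.3 + I·1.8.
I = (24 − 3.3) / (18 + 1.8) kΩ = 20.7 / 19.8 = 1.05 mA.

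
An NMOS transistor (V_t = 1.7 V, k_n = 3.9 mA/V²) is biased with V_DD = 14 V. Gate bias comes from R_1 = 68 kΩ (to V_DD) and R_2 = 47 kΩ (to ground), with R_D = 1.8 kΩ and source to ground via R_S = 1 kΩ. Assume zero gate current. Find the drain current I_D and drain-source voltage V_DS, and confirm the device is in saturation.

I_D ≈ 2.8 mA, V_DS ≈ 6.1 V

V_G = V_DD·R_2/(R_1+R_2) = 14×47/115 = 5.72 V.
Assume saturation: I_D = (k_n/2)(V_GS − V_t)² with V_GS = V_G − I_D·R_S = 5.72 − 1·I_D.
Substituting gives 1.95·I_D² − 16.7·I_D + 31.5 = 0, with roots I_D = 2.82 or 5.74 mA.
The root I_D = 5.74 mA gives V_GS = -0.0152 V ≤ V_t, so take I_D = 2.82 mA.
Then V_GS = 2.9 V and V_DS = V_DD − I_D(R_D+R_S) = 14 − 2.82×2.8 = 6.11 V.
Saturation requires V_DS ≥ V_GS − V_t = 1.2 V; 6.11 ≥ 1.2 ✓.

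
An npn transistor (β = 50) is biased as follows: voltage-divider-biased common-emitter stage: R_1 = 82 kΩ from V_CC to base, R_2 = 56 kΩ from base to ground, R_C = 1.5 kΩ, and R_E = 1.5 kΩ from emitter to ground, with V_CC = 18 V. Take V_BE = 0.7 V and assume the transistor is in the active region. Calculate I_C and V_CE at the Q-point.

I_C ≈ 3 mA, V_CE ≈ 8.9 V

Thevenize the base divider: V_Th = V_CC·R_2/(R_1+R_2) = 18×56/138 = 7.3 V, R_Th = R_1‖R_2 = 33.3 kΩ.
Base-emitter loop: V_Th = I_B·R_Th + V_BE + (β+1)I_B·R_E, so I_B = (7.3 − 0.7) / (33.3 + 51×1.5) = 0.0602 mA.
I_C = β·I_B = 50×0.0602 = 3.01 mA, and I_E = (β+1)I_B = 3.07 mA.
V_CE = V_CC − I_C·R_C − I_E·R_E = 18 − 3.01×1.5 − 3.07×1.5 = 8.89 V.
V_CE = 8.89 V > 0.2 V confirms active-region operation.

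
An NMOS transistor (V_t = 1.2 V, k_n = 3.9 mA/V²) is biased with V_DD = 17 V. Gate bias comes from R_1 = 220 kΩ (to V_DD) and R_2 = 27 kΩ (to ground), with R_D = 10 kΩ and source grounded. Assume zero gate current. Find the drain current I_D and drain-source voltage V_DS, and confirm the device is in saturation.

V_G = V_DD·R_2/(R_1+R_2) = 17×27/247 = 1.86 V. With the source grounded, V_GS = V_G = 1.86 V.
Assume saturation: I_D = (k_n/2)(V_GS − V_t)² = (3.9/2)×(1.86 − 1.2)² = 1.95×0.658² = 0.845 mA.
V_DS = V_DD − I_D·R_D = 17 − 0.845×10 = 8.55 V.
Saturation requires V_DS ≥ V_GS − V_t = 0.658 V; 8.55 ≥ 0.658 ✓.

I_D ≈ 0.85 mA, V_DS ≈ 8.5 V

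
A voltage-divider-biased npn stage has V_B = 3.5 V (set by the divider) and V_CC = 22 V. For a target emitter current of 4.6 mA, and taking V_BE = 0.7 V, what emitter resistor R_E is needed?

R_E ≈ 0.61 kΩ

V_E = V_B − V_BE = 3.5 − 0.7 = 2.8 V.
R_E = V_E / I_E = 2.8 / 4.6 = 0.609 kΩ.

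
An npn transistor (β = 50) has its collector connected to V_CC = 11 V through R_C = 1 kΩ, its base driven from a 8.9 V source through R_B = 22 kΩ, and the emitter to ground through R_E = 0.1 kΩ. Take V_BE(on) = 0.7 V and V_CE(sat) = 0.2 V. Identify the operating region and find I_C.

Assume active: I_B = (8.9 − 0.7)/(22 + 51×0.1) = 0.303 mA, I_C = β·I_B = 15.1 mA.
Then V_CE = 11 − 15.1×1 − 15.4×0.1 = -5.67 V < 0.2 V — the active assumption fails.
Re-solve with V_CE = 0.2 V. KCL at the emitter: V_E/R_E = (V_BB−0.7−V_E)/R_B + (V_CC−0.2−V_E)/R_C, giving V_E = 1.01 V.
I_C = (V_CC − 0.2 − V_E)/R_C = (10.8 − 1.01)/1 = 9.79 mA.
Check: I_B = (8.2 − 1.01)/22 = 0.327 mA, and β·I_B = 16.3 mA > I_C, confirming saturation.

saturation; I_C ≈ 9.8 mA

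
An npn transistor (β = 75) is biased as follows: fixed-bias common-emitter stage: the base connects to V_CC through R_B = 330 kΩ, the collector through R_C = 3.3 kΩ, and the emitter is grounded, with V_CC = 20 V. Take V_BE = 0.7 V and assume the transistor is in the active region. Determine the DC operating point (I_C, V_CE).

Base loop: V_CC = I_B·R_B + V_BE, so I_B = (20 − 0.7)/330 kΩ = 0.0585 mA.
In the active region I_C = β·I_B = 75 × 0.0585 = 4.39 mA.
Collector loop: V_CE = V_CC − I_C·R_C = 20 − 4.39×3.3 = 5.53 V.
Since V_CE = 5.53 V > V_CE(sat) ≈ 0.2 V, the transistor is in the active region as assumed.

I_C ≈ 4.4 mA, V_CE ≈ 5.5 V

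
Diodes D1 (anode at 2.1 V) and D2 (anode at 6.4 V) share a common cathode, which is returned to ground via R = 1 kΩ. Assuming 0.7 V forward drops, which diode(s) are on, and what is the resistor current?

Only D2 conducts; I_R ≈ 5.7 mA

Assume both conduct. Then node N would need to be at both 2.1−0.7 = 1.4 V and 6.4−0.7 = 5.7 V, which is impossible.
Assume only D2 conducts: V_N = 6.4 − 0.7 = 5.7 V, so I_R = 5.7/1 = 5.7 mA.
Check D1: its anode-to-cathode voltage is 2.1 − 5.7 = -3.6 V < 0.7 V, so it is off. The assumption is consistent.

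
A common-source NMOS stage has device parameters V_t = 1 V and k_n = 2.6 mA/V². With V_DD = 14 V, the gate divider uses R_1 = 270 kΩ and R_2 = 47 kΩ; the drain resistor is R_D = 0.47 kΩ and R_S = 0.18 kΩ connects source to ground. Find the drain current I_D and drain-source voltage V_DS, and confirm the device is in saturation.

I_D ≈ 1 mA, V_DS ≈ 13 V

V_G = V_DD·R_2/(R_1+R_2) = 14×47/317 = 2.08 V.
Assume saturation: I_D = (k_n/2)(V_GS − V_t)² with V_GS = V_G − I_D·R_S = 2.08 − 0.18·I_D.
Substituting gives 0.0421·I_D² − 1.5·I_D + 1.5 = 0, with roots I_D = 1.03 or 34.7 mA.
The root I_D = 34.7 mA gives V_GS = -4.16 V ≤ V_t, so take I_D = 1.03 mA.
Then V_GS = 1.89 V and V_DS = V_DD − I_D(R_D+R_S) = 14 − 1.03×0.65 = 13.3 V.
Saturation requires V_DS ≥ V_GS − V_t = 0.89 V; 13.3 ≥ 0.89 ✓.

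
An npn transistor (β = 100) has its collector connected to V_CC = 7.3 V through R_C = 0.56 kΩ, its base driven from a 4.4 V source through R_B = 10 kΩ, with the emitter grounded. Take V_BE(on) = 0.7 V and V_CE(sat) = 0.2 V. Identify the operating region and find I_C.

saturation; I_C ≈ 13 mA

Assume active: I_B = (4.4 − 0.7)/10 = 0.37 mA, giving I_C = β·I_B = 37 mA.
But then V_CE = 7.3 − 37×0.56 = -13.4 V < V_CE(sat) = 0.2 V — impossible in the active region.
So the transistor is saturated. With V_CE = 0.2 V, I_C = (V_CC − 0.2)/R_C = 7.1/0.56 = 12.7 mA.
Check: β·I_B = 37 mA > I_C = 12.7 mA, confirming saturation.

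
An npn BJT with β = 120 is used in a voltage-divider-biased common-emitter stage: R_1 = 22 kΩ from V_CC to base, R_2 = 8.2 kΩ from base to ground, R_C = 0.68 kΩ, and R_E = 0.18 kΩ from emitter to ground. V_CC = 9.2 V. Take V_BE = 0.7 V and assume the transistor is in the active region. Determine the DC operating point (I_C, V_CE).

I_C ≈ 7.8 mA, V_CE ≈ 2.5 V

Thevenize the base divider: V_Th = V_CC·R_2/(R_1+R_2) = 9.2×8.2/30.2 = 2.5 V, R_Th = R_1‖R_2 = 5.97 kΩ.
Base-emitter loop: V_Th = I_B·R_Th + V_BE + (β+1)I_B·R_E, so I_B = (2.5 − 0.7) / (5.97 + 121×0.18) = 0.0648 mA.
I_C = β·I_B = 120×0.0648 = 7.77 mA, and I_E = (β+1)I_B = 7.84 mA.
V_CE = V_CC − I_C·R_C − I_E·R_E = 9.2 − 7.77×0.68 − 7.84×0.18 = 2.5 V.
V_CE = 2.5 V > 0.2 V confirms active-region operation.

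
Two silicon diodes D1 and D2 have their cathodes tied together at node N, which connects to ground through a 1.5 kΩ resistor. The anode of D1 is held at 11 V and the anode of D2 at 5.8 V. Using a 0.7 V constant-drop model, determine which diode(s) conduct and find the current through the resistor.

Assume both conduct. Then node N would need to be at both 11−0.7 = 10.3 V and 5.8−0.7 = 5.1 V, which is impossible.
Assume only D1 conducts: V_N = 11 − 0.7 = 10.3 V, so I_R = 10.3/1.5 = 6.87 mA.
Check D2: its anode-to-cathode voltage is 5.8 − 10.3 = -4.5 V < 0.7 V, so it is off. The assumption is consistent.

Only D1 conducts; I_R ≈ 6.9 mA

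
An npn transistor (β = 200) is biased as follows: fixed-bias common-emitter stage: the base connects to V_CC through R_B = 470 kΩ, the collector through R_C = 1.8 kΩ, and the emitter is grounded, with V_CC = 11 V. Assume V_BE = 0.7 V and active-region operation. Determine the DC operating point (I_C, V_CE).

I_C ≈ 4.4 mA, V_CE ≈ 3.1 V

Base loop: V_CC = I_B·R_B + V_BE, so I_B = (11 − 0.7)/470 kΩ = 0.0219 mA.
In the active region I_C = β·I_B = 200 × 0.0219 = 4.38 mA.
Collector loop: V_CE = V_CC − I_C·R_C = 11 − 4.38×1.8 = 3.11 V.
Since V_CE = 3.11 V > V_CE(sat) ≈ 0.2 V, the transistor is in the active region as assumed.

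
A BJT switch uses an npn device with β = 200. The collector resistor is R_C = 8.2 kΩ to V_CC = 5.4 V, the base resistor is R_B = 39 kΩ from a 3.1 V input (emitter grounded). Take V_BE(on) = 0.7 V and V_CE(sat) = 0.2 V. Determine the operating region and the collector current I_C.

Assume active: I_B = (3.1 − 0.7)/39 = 0.0615 mA, giving I_C = β·I_B = 12.3 mA.
But then V_CE = 5.4 − 12.3×8.2 = -95.5 V < V_CE(sat) = 0.2 V — impossible in the active region.
So the transistor is saturated. With V_CE = 0.2 V, I_C = (V_CC − 0.2)/R_C = 5.2/8.2 = 0.634 mA.
Check: β·I_B = 12.3 mA > I_C = 0.634 mA, confirming saturation.

saturation; I_C ≈ 0.63 mA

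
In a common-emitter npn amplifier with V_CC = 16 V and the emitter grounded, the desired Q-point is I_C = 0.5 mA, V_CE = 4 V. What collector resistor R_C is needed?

R_C ≈ 24 kΩ

Collector loop: V_CC = I_C·R_C + V_CE.
R_C = (V_CC − V_CE)/I_C = (16 − 4)/0.5 = 24 kΩ.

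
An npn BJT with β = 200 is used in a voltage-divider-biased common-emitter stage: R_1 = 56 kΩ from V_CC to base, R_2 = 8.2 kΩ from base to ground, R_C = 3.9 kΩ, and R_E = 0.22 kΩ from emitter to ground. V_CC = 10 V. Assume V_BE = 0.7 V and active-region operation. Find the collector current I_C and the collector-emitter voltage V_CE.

I_C ≈ 2.2 mA, V_CE ≈ 0.74 V

Thevenize the base divider: V_Th = V_CC·R_2/(R_1+R_2) = 10×8.2/64.2 = 1.28 V, R_Th = R_1‖R_2 = 7.15 kΩ.
Base-emitter loop: V_Th = I_B·R_Th + V_BE + (β+1)I_B·R_E, so I_B = (1.28 − 0.7) / (7.15 + 201×0.22) = 0.0112 mA.
I_C = β·I_B = 200×0.0112 = 2.25 mA, and I_E = (β+1)I_B = 2.26 mA.
V_CE = V_CC − I_C·R_C − I_E·R_E = 10 − 2.25×3.9 − 2.26×0.22 = 0.738 V.
V_CE = 0.738 V > 0.2 V confirms active-region operation.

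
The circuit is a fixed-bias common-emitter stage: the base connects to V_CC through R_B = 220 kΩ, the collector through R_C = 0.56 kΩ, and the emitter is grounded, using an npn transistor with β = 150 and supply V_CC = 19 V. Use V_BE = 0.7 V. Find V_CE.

Base loop: V_CC = I_B·R_B + V_BE, so I_B = (19 − 0.7)/220 kΩ = 0.0832 mA.
In the active region I_C = β·I_B = 150 × 0.0832 = 12.5 mA.
Collector loop: V_CE = V_CC − I_C·R_C = 19 − 12.5×0.56 = 12 V.
Since V_CE = 12 V > V_CE(sat) ≈ 0.2 V, the transistor is in the active region as assumed.

V_CE ≈ 12 V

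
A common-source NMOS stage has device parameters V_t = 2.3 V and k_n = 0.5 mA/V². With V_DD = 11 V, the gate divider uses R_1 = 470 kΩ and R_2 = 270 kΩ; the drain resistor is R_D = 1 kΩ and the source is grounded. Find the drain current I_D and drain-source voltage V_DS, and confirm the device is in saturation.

I_D ≈ 0.73 mA, V_DS ≈ 10 V

V_G = V_DD·R_2/(R_1+R_2) = 11×270/740 = 4.01 V. With the source grounded, V_GS = V_G = 4.01 V.
Assume saturation: I_D = (k_n/2)(V_GS − V_t)² = (0.5/2)×(4.01 − 2.3)² = 0.25×1.71² = 0.734 mA.
V_DS = V_DD − I_D·R_D = 11 − 0.734×1 = 10.3 V.
Saturation requires V_DS ≥ V_GS − V_t = 1.71 V; 10.3 ≥ 1.71 ✓.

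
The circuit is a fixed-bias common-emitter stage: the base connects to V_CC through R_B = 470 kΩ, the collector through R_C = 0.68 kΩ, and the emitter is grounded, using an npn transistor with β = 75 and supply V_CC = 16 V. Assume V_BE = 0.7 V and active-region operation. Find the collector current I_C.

Base loop: V_CC = I_B·R_B + V_BE, so I_B = (16 − 0.7)/470 kΩ = 0.0326 mA.
In the active region I_C = β·I_B = 75 × 0.0326 = 2.44 mA.
Collector loop: V_CE = V_CC − I_C·R_C = 16 − 2.44×0.68 = 14.3 V.
Since V_CE = 14.3 V > V_CE(sat) ≈ 0.2 V, the transistor is in the active region as assumed.

I_C ≈ 2.4 mA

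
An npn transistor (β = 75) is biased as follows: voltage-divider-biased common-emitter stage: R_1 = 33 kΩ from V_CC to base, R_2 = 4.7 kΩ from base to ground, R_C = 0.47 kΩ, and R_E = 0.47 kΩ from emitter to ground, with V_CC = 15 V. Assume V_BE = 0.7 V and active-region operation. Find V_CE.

V_CE ≈ 13 V

Thevenize the base divider: V_Th = V_CC·R_2/(R_1+R_2) = 15×4.7/37.7 = 1.87 V, R_Th = R_1‖R_2 = 4.11 kΩ.
Base-emitter loop: V_Th = I_B·R_Th + V_BE + (β+1)I_B·R_E, so I_B = (1.87 − 0.7) / (4.11 + 76×0.47) = 0.0294 mA.
I_C = β·I_B = 75×0.0294 = 2.2 mA, and I_E = (β+1)I_B = 2.23 mA.
V_CE = V_CC − I_C·R_C − I_E·R_E = 15 − 2.2×0.47 − 2.23×0.47 = 12.9 V.
V_CE = 12.9 V > 0.2 V confirms active-region operation.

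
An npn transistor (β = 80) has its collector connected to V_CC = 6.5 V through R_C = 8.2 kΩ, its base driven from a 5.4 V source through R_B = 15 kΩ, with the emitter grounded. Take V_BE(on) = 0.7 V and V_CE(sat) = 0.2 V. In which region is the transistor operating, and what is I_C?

Assume active: I_B = (5.4 − 0.7)/15 = 0.313 mA, giving I_C = β·I_B = 25.1 mA.
But then V_CE = 6.5 − 25.1×8.2 = -199 V < V_CE(sat) = 0.2 V — impossible in the active region.
So the transistor is saturated. With V_CE = 0.2 V, I_C = (V_CC − 0.2)/R_C = 6.3/8.2 = 0.768 mA.
Check: β·I_B = 25.1 mA > I_C = 0.768 mA, confirming saturation.

saturation; I_C ≈ 0.77 mA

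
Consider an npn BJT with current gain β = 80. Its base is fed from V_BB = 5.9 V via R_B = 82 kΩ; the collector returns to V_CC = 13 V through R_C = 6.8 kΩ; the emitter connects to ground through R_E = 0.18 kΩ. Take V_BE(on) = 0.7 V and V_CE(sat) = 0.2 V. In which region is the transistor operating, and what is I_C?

Assume active: I_B = (5.9 − 0.7)/(82 + 81×0.18) = 0.0538 mA, I_C = β·I_B = 4.31 mA.
Then V_CE = 13 − 4.31×6.8 − 4.36×0.18 = -17.1 V < 0.2 V — the active assumption fails.
Re-solve with V_CE = 0.2 V. KCL at the emitter: V_E/R_E = (V_BB−0.7−V_E)/R_B + (V_CC−0.2−V_E)/R_C, giving V_E = 0.34 V.
I_C = (V_CC − 0.2 − V_E)/R_C = (12.8 − 0.34)/6.8 = 1.83 mA.
Check: I_B = (5.2 − 0.34)/82 = 0.0593 mA, and β·I_B = 4.74 mA > I_C, confirming saturation.

saturation; I_C ≈ 1.8 mA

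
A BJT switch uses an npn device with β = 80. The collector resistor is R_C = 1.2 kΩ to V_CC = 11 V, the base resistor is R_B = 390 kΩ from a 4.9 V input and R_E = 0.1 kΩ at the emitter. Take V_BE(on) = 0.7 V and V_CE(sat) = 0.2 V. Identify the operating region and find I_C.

Assume active. Base-emitter loop: I_B = (V_BB − V_BE)/(R_B + (β+1)R_E) = (4.9 − 0.7)/(390 + 81×0.1) = 0.0106 mA.
I_C = β·I_B = 80×0.0106 = 0.844 mA.
V_CE = V_CC − I_C·R_C − I_E·R_E = 11 − 0.844×1.2 − 0.855×0.1 = 9.9 V > V_CE(sat), so the active-region assumption holds.

active; I_C ≈ 0.84 mA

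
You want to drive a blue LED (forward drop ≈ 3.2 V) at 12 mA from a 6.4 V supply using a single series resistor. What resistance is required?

R ≈ 0.27 kΩ

The resistor drops V_S − V_D = 6.4 − 3.2 = 3.2 V at 12 mA.
R = 3.2 V / 12 mA = 0.267 kΩ.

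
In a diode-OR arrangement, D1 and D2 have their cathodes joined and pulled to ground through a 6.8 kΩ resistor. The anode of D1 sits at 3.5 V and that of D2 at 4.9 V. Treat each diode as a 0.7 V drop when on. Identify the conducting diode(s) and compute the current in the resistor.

Only D2 conducts; I_R ≈ 0.62 mA

Assume both conduct. Then node N would need to be at both 3.5−0.7 = 2.8 V and 4.9−0.7 = 4.2 V, which is impossible.
Assume only D2 conducts: V_N = 4.9 − 0.7 = 4.2 V, so I_R = 4.2/6.8 = 0.618 mA.
Check D1: its anode-to-cathode voltage is 3.5 − 4.2 = -0.7 V < 0.7 V, so it is off. The assumption is consistent.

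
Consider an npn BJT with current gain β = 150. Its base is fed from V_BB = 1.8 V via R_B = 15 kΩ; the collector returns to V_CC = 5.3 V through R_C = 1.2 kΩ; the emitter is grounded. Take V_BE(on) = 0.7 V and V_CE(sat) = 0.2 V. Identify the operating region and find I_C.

Assume active: I_B = (1.8 − 0.7)/15 = 0.0733 mA, giving I_C = β·I_B = 11 mA.
But then V_CE = 5.3 − 11×1.2 = -7.9 V < V_CE(sat) = 0.2 V — impossible in the active region.
So the transistor is saturated. With V_CE = 0.2 V, I_C = (V_CC − 0.2)/R_C = 5.1/1.2 = 4.25 mA.
Check: β·I_B = 11 mA > I_C = 4.25 mA, confirming saturation.

saturation; I_C ≈ 4.2 mA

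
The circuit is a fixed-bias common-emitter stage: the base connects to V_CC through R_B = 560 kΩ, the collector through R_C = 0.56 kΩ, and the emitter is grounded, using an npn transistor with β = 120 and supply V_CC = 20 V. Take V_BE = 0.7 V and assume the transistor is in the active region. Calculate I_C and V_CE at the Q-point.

I_C ≈ 4.1 mA, V_CE ≈ 18 V

Base loop: V_CC = I_B·R_B + V_BE, so I_B = (20 − 0.7)/560 kΩ = 0.0345 mA.
In the active region I_C = β·I_B = 120 × 0.0345 = 4.14 mA.
Collector loop: V_CE = V_CC − I_C·R_C = 20 − 4.14×0.56 = 17.7 V.
Since V_CE = 17.7 V > V_CE(sat) ≈ 0.2 V, the transistor is in the active region as assumed.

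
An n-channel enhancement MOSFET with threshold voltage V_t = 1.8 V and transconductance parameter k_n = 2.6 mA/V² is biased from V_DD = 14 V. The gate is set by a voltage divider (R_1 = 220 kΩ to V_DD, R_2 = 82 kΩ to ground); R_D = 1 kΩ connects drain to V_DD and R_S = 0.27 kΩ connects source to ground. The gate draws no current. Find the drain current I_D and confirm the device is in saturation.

I_D ≈ 2.4 mA

V_G = V_DD·R_2/(R_1+R_2) = 14×82/302 = 3.8 V.
Assume saturation: I_D = (k_n/2)(V_GS − V_t)² with V_GS = V_G − I_D·R_S = 3.8 − 0.27·I_D.
Substituting gives 0.0948·I_D² − 2.4·I_D + 5.21 = 0, with roots I_D = 2.39 or 23 mA.
The root I_D = 23 mA gives V_GS = -2.4 V ≤ V_t, so take I_D = 2.39 mA.
Then V_GS = 3.16 V and V_DS = V_DD − I_D(R_D+R_S) = 14 − 2.39×1.27 = 11 V.
Saturation requires V_DS ≥ V_GS − V_t = 1.36 V; 11 ≥ 1.36 ✓.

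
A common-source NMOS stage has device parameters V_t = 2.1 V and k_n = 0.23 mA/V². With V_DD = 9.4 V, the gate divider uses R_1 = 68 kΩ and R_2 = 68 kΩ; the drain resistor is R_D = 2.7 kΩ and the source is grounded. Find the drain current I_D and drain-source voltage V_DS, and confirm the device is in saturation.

I_D ≈ 0.78 mA, V_DS ≈ 7.3 V

V_G = V_DD·R_2/(R_1+R_2) = 9.4×68/136 = 4.7 V. With the source grounded, V_GS = V_G = 4.7 V.
Assume saturation: I_D = (k_n/2)(V_GS − V_t)² = (0.23/2)×(4.7 − 2.1)² = 0.115×2.6² = 0.777 mA.
V_DS = V_DD − I_D·R_D = 9.4 − 0.777×2.7 = 7.3 V.
Saturation requires V_DS ≥ V_GS − V_t = 2.6 V; 7.3 ≥ 2.6 ✓.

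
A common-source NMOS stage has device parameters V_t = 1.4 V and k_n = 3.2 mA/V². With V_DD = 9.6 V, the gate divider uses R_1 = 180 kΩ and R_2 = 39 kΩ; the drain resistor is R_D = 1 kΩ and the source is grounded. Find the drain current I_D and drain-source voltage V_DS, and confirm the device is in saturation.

I_D ≈ 0.15 mA, V_DS ≈ 9.4 V

V_G = V_DD·R_2/(R_1+R_2) = 9.6×39/219 = 1.71 V. With the source grounded, V_GS = V_G = 1.71 V.
Assume saturation: I_D = (k_n/2)(V_GS − V_t)² = (3.2/2)×(1.71 − 1.4)² = 1.6×0.31² = 0.153 mA.
V_DS = V_DD − I_D·R_D = 9.6 − 0.153×1 = 9.45 V.
Saturation requires V_DS ≥ V_GS − V_t = 0.31 V; 9.45 ≥ 0.31 ✓.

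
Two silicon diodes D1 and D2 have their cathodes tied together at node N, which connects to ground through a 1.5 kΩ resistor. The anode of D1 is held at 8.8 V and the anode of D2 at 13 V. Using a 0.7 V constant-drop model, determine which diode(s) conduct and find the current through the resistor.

Only D2 conducts; I_R ≈ 8.2 mA

Assume both conduct. Then node N would need to be at both 8.8−0.7 = 8.1 V and 13−0.7 = 12.3 V, which is impossible.
Assume only D2 conducts: V_N = 13 − 0.7 = 12.3 V, so I_R = 12.3/1.5 = 8.2 mA.
Check D1: its anode-to-cathode voltage is 8.8 − 12.3 = -3.5 V < 0.7 V, so it is off. The assumption is consistent.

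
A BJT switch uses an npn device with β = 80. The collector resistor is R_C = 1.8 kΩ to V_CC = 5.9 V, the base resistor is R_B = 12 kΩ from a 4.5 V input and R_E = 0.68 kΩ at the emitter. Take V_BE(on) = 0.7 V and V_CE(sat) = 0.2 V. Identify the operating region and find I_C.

saturation; I_C ≈ 2.2 mA

Assume active: I_B = (4.5 − 0.7)/(12 + 81×0.68) = 0.0566 mA, I_C = β·I_B = 4.53 mA.
Then V_CE = 5.9 − 4.53×1.8 − 4.59×0.68 = -5.38 V < 0.2 V — the active assumption fails.
Re-solve with V_CE = 0.2 V. KCL at the emitter: V_E/R_E = (V_BB−0.7−V_E)/R_B + (V_CC−0.2−V_E)/R_C, giving V_E = 1.65 V.
I_C = (V_CC − 0.2 − V_E)/R_C = (5.7 − 1.65)/1.8 = 2.25 mA.
Check: I_B = (3.8 − 1.65)/12 = 0.179 mA, and β·I_B = 14.3 mA > I_C, confirming saturation.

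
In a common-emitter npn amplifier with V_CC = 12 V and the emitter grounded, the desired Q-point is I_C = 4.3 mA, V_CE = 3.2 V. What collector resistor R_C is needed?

R_C ≈ 2 kΩ

Collector loop: V_CC = I_C·R_C + V_CE.
R_C = (V_CC − V_CE)/I_C = (12 − 3.2)/4.3 = 2.05 kΩ.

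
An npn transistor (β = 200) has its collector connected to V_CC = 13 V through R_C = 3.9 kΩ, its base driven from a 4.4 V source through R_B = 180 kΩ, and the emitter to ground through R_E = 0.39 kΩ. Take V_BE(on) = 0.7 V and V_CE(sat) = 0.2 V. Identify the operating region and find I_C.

Assume active. Base-emitter loop: I_B = (V_BB − V_BE)/(R_B + (β+1)R_E) = (4.4 − 0.7)/(180 + 201×0.39) = 0.0143 mA.
I_C = β·I_B = 200×0.0143 = 2.86 mA.
V_CE = V_CC − I_C·R_C − I_E·R_E = 13 − 2.86×3.9 − 2.88×0.39 = 0.708 V > V_CE(sat), so the active-region assumption holds.

active; I_C ≈ 2.9 mA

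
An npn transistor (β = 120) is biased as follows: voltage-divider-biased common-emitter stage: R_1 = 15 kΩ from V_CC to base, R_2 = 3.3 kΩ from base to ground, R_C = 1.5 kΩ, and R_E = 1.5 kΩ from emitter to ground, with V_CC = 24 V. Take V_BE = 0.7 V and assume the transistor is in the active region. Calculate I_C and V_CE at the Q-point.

Thevenize the base divider: V_Th = V_CC·R_2/(R_1+R_2) = 24×3.3/18.3 = 4.33 V, R_Th = R_1‖R_2 = 2.7 kΩ.
Base-emitter loop: V_Th = I_B·R_Th + V_BE + (β+1)I_B·R_E, so I_B = (4.33 − 0.7) / (2.7 + 121×1.5) = 0.0197 mA.
I_C = β·I_B = 120×0.0197 = 2.36 mA, and I_E = (β+1)I_B = 2.38 mA.
V_CE = V_CC − I_C·R_C − I_E·R_E = 24 − 2.36×1.5 − 2.38×1.5 = 16.9 V.
V_CE = 16.9 V > 0.2 V confirms active-region operation.

I_C ≈ 2.4 mA, V_CE ≈ 17 V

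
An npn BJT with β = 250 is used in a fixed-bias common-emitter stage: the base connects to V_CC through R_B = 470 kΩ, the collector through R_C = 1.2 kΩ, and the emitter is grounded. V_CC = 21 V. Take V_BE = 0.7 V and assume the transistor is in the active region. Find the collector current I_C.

Base loop: V_CC = I_B·R_B + V_BE, so I_B = (21 − 0.7)/470 kΩ = 0.0432 mA.
In the active region I_C = β·I_B = 250 × 0.0432 = 10.8 mA.
Collector loop: V_CE = V_CC − I_C·R_C = 21 − 10.8×1.2 = 8.04 V.
Since V_CE = 8.04 V > V_CE(sat) ≈ 0.2 V, the transistor is in the active region as assumed.

I_C ≈ 11 mA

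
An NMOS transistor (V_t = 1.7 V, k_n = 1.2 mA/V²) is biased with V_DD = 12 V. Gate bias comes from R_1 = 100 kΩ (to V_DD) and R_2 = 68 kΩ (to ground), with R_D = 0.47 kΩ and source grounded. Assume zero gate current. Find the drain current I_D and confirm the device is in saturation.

I_D ≈ 6 mA

V_G = V_DD·R_2/(R_1+R_2) = 12×68/168 = 4.86 V. With the source grounded, V_GS = V_G = 4.86 V.
Assume saturation: I_D = (k_n/2)(V_GS − V_t)² = (1.2/2)×(4.86 − 1.7)² = 0.6×3.16² = 5.98 mA.
V_DS = V_DD − I_D·R_D = 12 − 5.98×0.47 = 9.19 V.
Saturation requires V_DS ≥ V_GS − V_t = 3.16 V; 9.19 ≥ 3.16 ✓.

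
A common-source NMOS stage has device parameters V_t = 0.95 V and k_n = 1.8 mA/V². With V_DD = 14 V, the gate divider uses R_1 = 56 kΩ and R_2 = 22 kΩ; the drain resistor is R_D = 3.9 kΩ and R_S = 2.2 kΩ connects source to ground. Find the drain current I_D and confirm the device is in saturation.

I_D ≈ 0.91 mA

V_G = V_DD·R_2/(R_1+R_2) = 14×22/78 = 3.95 V.
Assume saturation: I_D = (k_n/2)(V_GS − V_t)² with V_GS = V_G − I_D·R_S = 3.95 − 2.2·I_D.
Substituting gives 4.36·I_D² − 12.9·I_D + 8.09 = 0, with roots I_D = 0.907 or 2.05 mA.
The root I_D = 2.05 mA gives V_GS = -0.559 V ≤ V_t, so take I_D = 0.907 mA.
Then V_GS = 1.95 V and V_DS = V_DD − I_D(R_D+R_S) = 14 − 0.907×6.1 = 8.47 V.
Saturation requires V_DS ≥ V_GS − V_t = 1 V; 8.47 ≥ 1 ✓.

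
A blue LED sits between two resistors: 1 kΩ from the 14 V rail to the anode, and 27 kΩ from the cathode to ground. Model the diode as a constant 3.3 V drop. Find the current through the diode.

The two resistors are in series with the diode, so KVL gives 14 = I·1 + 3.3 + I·27.
I = (14 − 3.3) / (1 + 27) kΩ = 10.7 / 28 = 0.382 mA.

I ≈ 0.38 mA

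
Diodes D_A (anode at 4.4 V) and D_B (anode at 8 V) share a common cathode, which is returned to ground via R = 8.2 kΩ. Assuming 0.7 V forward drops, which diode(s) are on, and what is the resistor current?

Assume both conduct. Then node N would need to be at both 4.4−0.7 = 3.7 V and 8−0.7 = 7.3 V, which is impossible.
Assume only D_B conducts: V_N = 8 − 0.7 = 7.3 V, so I_R = 7.3/8.2 = 0.89 mA.
Check D_A: its anode-to-cathode voltage is 4.4 − 7.3 = -2.9 V < 0.7 V, so it is off. The assumption is consistent.

Only D_B conducts; I_R ≈ 0.89 mA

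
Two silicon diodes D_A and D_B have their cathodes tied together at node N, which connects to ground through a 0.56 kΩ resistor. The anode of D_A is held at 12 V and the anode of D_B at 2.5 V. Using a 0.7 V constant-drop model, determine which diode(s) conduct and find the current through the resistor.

Only D_A conducts; I_R ≈ 20 mA

Assume both conduct. Then node N would need to be at both 12−0.7 = 11.3 V and 2.5−0.7 = 1.8 V, which is impossible.
Assume only D_A conducts: V_N = 12 − 0.7 = 11.3 V, so I_R = 11.3/0.56 = 20.2 mA.
Check D_B: its anode-to-cathode voltage is 2.5 − 11.3 = -8.8 V < 0.7 V, so it is off. The assumption is consistent.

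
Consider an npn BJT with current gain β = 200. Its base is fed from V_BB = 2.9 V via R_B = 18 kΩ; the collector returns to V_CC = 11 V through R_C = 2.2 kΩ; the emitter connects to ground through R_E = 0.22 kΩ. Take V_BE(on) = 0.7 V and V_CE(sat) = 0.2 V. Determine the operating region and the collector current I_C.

saturation; I_C ≈ 4.5 mA

Assume active: I_B = (2.9 − 0.7)/(18 + 201×0.22) = 0.0354 mA, I_C = β·I_B = 7.07 mA.
Then V_CE = 11 − 7.07×2.2 − 7.11×0.22 = -6.12 V < 0.2 V — the active assumption fails.
Re-solve with V_CE = 0.2 V. KCL at the emitter: V_E/R_E = (V_BB−0.7−V_E)/R_B + (V_CC−0.2−V_E)/R_C, giving V_E = 0.995 V.
I_C = (V_CC − 0.2 − V_E)/R_C = (10.8 − 0.995)/2.2 = 4.46 mA.
Check: I_B = (2.2 − 0.995)/18 = 0.0669 mA, and β·I_B = 13.4 mA > I_C, confirming saturation.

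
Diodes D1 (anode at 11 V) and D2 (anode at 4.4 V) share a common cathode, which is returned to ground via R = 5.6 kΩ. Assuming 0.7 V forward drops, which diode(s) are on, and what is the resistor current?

Assume both conduct. Then node N would need to be at both 11−0.7 = 10.3 V and 4.4−0.7 = 3.7 V, which is impossible.
Assume only D1 conducts: V_N = 11 − 0.7 = 10.3 V, so I_R = 10.3/5.6 = 1.84 mA.
Check D2: its anode-to-cathode voltage is 4.4 − 10.3 = -5.9 V < 0.7 V, so it is off. The assumption is consistent.

Only D1 conducts; I_R ≈ 1.8 mA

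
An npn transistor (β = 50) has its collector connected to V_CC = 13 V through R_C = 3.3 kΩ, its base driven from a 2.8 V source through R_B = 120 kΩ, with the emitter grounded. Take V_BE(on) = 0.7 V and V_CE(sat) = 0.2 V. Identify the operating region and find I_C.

active; I_C ≈ 0.87 mA

Assume active. Base-emitter loop: I_B = (V_BB − V_BE)/R_B = (2.8 − 0.7)/120 = 0.0175 mA.
I_C = β·I_B = 50×0.0175 = 0.875 mA.
V_CE = V_CC − I_C·R_C = 13 − 0.875×3.3 = 10.1 V > V_CE(sat), so the active-region assumption holds.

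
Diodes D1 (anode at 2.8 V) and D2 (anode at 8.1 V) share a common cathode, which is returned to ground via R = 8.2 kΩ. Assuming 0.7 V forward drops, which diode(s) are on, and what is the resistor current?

Only D2 conducts; I_R ≈ 0.9 mA

Assume both conduct. Then node N would need to be at both 2.8−0.7 = 2.1 V and 8.1−0.7 = 7.4 V, which is impossible.
Assume only D2 conducts: V_N = 8.1 − 0.7 = 7.4 V, so I_R = 7.4/8.2 = 0.902 mA.
Check D1: its anode-to-cathode voltage is 2.8 − 7.4 = -4.6 V < 0.7 V, so it is off. The assumption is consistent.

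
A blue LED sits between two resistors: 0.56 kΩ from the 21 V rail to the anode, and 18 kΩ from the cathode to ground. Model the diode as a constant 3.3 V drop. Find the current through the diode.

The two resistors are in series with the diode, so KVL gives 21 = I·0.56 + 3.3 + I·18.
I = (21 − 3.3) / (0.56 + 18) kΩ = 17.7 / 18.6 = 0.954 mA.

I ≈ 0.95 mA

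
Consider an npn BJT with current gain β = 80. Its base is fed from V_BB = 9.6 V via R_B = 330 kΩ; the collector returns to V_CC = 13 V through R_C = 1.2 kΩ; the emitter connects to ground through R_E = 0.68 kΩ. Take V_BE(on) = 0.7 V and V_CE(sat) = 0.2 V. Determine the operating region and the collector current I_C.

active; I_C ≈ 1.8 mA

Assume active. Base-emitter loop: I_B = (V_BB − V_BE)/(R_B + (β+1)R_E) = (9.6 − 0.7)/(330 + 81×0.68) = 0.0231 mA.
I_C = β·I_B = 80×0.0231 = 1.85 mA.
V_CE = V_CC − I_C·R_C − I_E·R_E = 13 − 1.85×1.2 − 1.87×0.68 = 9.51 V > V_CE(sat), so the active-region assumption holds.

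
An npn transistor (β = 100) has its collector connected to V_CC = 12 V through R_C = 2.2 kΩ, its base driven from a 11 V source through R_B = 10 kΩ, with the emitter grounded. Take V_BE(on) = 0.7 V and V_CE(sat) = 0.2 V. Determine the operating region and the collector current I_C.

saturation; I_C ≈ 5.4 mA

Assume active: I_B = (11 − 0.7)/10 = 1.03 mA, giving I_C = β·I_B = 103 mA.
But then V_CE = 12 − 103×2.2 = -215 V < V_CE(sat) = 0.2 V — impossible in the active region.
So the transistor is saturated. With V_CE = 0.2 V, I_C = (V_CC − 0.2)/R_C = 11.8/2.2 = 5.36 mA.
Check: β·I_B = 103 mA > I_C = 5.36 mA, confirming saturation.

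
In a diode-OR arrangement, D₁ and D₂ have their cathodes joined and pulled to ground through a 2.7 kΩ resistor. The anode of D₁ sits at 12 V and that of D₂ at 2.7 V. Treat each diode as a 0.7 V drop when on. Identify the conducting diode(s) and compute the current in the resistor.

Assume both conduct. Then node N would need to be at both 12−0.7 = 11.3 V and 2.7−0.7 = 2 V, which is impossible.
Assume only D₁ conducts: V_N = 12 − 0.7 = 11.3 V, so I_R = 11.3/2.7 = 4.19 mA.
Check D₂: its anode-to-cathode voltage is 2.7 − 11.3 = -8.6 V < 0.7 V, so it is off. The assumption is consistent.

Only D₁ conducts; I_R ≈ 4.2 mA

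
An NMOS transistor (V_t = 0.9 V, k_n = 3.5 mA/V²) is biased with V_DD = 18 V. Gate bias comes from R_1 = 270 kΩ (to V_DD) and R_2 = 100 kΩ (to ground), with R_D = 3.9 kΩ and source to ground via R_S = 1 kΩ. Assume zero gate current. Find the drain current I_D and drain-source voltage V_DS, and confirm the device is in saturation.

V_G = V_DD·R_2/(R_1+R_2) = 18×100/370 = 4.86 V.
Assume saturation: I_D = (k_n/2)(V_GS − V_t)² with V_GS = V_G − I_D·R_S = 4.86 − 1·I_D.
Substituting gives 1.75·I_D² − 14.9·I_D + 27.5 = 0, with roots I_D = 2.72 or 5.78 mA.
The root I_D = 5.78 mA gives V_GS = -0.918 V ≤ V_t, so take I_D = 2.72 mA.
Then V_GS = 2.15 V and V_DS = V_DD − I_D(R_D+R_S) = 18 − 2.72×4.9 = 4.68 V.
Saturation requires V_DS ≥ V_GS − V_t = 1.25 V; 4.68 ≥ 1.25 ✓.

I_D ≈ 2.7 mA, V_DS ≈ 4.7 V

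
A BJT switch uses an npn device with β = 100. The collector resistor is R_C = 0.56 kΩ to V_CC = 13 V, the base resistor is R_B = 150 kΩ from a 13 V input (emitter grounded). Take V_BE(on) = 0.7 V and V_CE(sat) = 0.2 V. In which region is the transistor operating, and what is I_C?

Assume active. Base-emitter loop: I_B = (V_BB − V_BE)/R_B = (13 − 0.7)/150 = 0.082 mA.
I_C = β·I_B = 100×0.082 = 8.2 mA.
V_CE = V_CC − I_C·R_C = 13 − 8.2×0.56 = 8.41 V > V_CE(sat), so the active-region assumption holds.

active; I_C ≈ 8.2 mA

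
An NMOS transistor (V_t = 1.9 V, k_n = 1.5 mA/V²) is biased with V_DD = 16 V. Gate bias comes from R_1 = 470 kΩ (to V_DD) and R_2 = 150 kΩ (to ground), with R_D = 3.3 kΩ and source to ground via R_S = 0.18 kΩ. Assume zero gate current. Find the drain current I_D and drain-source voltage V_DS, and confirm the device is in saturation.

I_D ≈ 2 mA, V_DS ≈ 9.2 V

V_G = V_DD·R_2/(R_1+R_2) = 16×150/620 = 3.87 V.
Assume saturation: I_D = (k_n/2)(V_GS − V_t)² with V_GS = V_G − I_D·R_S = 3.87 − 0.18·I_D.
Substituting gives 0.0243·I_D² − 1.53·I_D + 2.91 = 0, with roots I_D = 1.96 or 61.1 mA.
The root I_D = 61.1 mA gives V_GS = -7.13 V ≤ V_t, so take I_D = 1.96 mA.
Then V_GS = 3.52 V and V_DS = V_DD − I_D(R_D+R_S) = 16 − 1.96×3.48 = 9.17 V.
Saturation requires V_DS ≥ V_GS − V_t = 1.62 V; 9.17 ≥ 1.62 ✓.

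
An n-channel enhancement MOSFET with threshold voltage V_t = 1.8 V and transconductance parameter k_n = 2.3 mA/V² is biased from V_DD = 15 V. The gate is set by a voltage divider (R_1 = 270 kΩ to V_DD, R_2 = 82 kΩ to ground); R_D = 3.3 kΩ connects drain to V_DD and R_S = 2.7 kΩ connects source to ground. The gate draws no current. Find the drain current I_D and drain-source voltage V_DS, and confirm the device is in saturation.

V_G = V_DD·R_2/(R_1+R_2) = 15×82/352 = 3.49 V.
Assume saturation: I_D = (k_n/2)(V_GS − V_t)² with V_GS = V_G − I_D·R_S = 3.49 − 2.7·I_D.
Substituting gives 8.38·I_D² − 11.5·I_D + 3.3 = 0, with roots I_D = 0.407 or 0.967 mA.
The root I_D = 0.967 mA gives V_GS = 0.883 V ≤ V_t, so take I_D = 0.407 mA.
Then V_GS = 2.4 V and V_DS = V_DD − I_D(R_D+R_S) = 15 − 0.407×6 = 12.6 V.
Saturation requires V_DS ≥ V_GS − V_t = 0.595 V; 12.6 ≥ 0.595 ✓.

I_D ≈ 0.41 mA, V_DS ≈ 13 V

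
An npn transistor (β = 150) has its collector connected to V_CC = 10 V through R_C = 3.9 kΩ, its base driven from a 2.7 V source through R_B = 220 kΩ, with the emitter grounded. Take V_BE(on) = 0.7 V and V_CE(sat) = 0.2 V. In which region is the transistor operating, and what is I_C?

active; I_C ≈ 1.4 mA

Assume active. Base-emitter loop: I_B = (V_BB − V_BE)/R_B = (2.7 − 0.7)/220 = 0.00909 mA.
I_C = β·I_B = 150×0.00909 = 1.36 mA.
V_CE = V_CC − I_C·R_C = 10 − 1.36×3.9 = 4.68 V > V_CE(sat), so the active-region assumption holds.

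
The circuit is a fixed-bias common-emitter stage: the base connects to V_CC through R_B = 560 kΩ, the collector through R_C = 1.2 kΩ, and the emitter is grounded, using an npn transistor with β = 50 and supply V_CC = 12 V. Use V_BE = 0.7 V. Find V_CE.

V_CE ≈ 11 V

Base loop: V_CC = I_B·R_B + V_BE, so I_B = (12 − 0.7)/560 kΩ = 0.0202 mA.
In the active region I_C = β·I_B = 50 × 0.0202 = 1.01 mA.
Collector loop: V_CE = V_CC − I_C·R_C = 12 − 1.01×1.2 = 10.8 V.
Since V_CE = 10.8 V > V_CE(sat) ≈ 0.2 V, the transistor is in the active region as assumed.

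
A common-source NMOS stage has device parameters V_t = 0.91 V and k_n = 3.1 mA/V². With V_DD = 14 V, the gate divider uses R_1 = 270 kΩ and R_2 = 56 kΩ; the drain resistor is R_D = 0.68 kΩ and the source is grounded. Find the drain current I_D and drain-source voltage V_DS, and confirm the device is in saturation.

I_D ≈ 3.5 mA, V_DS ≈ 12 V

V_G = V_DD·R_2/(R_1+R_2) = 14×56/326 = 2.4 V. With the source grounded, V_GS = V_G = 2.4 V.
Assume saturation: I_D = (k_n/2)(V_GS − V_t)² = (3.1/2)×(2.4 − 0.91)² = 1.55×1.49² = 3.46 mA.
V_DS = V_DD − I_D·R_D = 14 − 3.46×0.68 = 11.6 V.
Saturation requires V_DS ≥ V_GS − V_t = 1.49 V; 11.6 ≥ 1.49 ✓.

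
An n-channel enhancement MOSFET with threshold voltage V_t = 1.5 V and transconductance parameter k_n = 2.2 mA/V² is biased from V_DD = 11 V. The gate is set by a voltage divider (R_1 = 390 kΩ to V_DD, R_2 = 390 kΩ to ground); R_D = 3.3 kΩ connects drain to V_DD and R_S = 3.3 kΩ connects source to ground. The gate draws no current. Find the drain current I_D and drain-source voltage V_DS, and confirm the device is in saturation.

V_G = V_DD·R_2/(R_1+R_2) = 11×390/780 = 5.5 V.
Assume saturation: I_D = (k_n/2)(V_GS − V_t)² with V_GS = V_G − I_D·R_S = 5.5 − 3.3·I_D.
Substituting gives 12·I_D² − 30·I_D + 17.6 = 0, with roots I_D = 0.933 or 1.57 mA.
The root I_D = 1.57 mA gives V_GS = 0.304 V ≤ V_t, so take I_D = 0.933 mA.
Then V_GS = 2.42 V and V_DS = V_DD − I_D(R_D+R_S) = 11 − 0.933×6.6 = 4.84 V.
Saturation requires V_DS ≥ V_GS − V_t = 0.921 V; 4.84 ≥ 0.921 ✓.

I_D ≈ 0.93 mA, V_DS ≈ 4.8 V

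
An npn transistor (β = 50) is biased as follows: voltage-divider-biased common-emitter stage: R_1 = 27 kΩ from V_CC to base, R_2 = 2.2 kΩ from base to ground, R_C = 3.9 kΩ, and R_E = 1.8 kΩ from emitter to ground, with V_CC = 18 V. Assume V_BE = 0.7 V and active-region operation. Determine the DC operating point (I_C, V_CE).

Thevenize the base divider: V_Th = V_CC·R_2/(R_1+R_2) = 18×2.2/29.2 = 1.36 V, R_Th = R_1‖R_2 = 2.03 kΩ.
Base-emitter loop: V_Th = I_B·R_Th + V_BE + (β+1)I_B·R_E, so I_B = (1.36 − 0.7) / (2.03 + 51×1.8) = 0.00699 mA.
I_C = β·I_B = 50×0.00699 = 0.35 mA, and I_E = (β+1)I_B = 0.357 mA.
V_CE = V_CC − I_C·R_C − I_E·R_E = 18 − 0.35×3.9 − 0.357×1.8 = 16 V.
V_CE = 16 V > 0.2 V confirms active-region operation.

I_C ≈ 0.35 mA, V_CE ≈ 16 V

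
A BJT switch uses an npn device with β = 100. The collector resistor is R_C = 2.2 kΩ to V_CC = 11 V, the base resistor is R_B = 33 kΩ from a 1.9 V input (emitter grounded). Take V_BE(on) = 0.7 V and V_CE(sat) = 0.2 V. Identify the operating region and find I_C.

active; I_C ≈ 3.6 mA

Assume active. Base-emitter loop: I_B = (V_BB − V_BE)/R_B = (1.9 − 0.7)/33 = 0.0364 mA.
I_C = β·I_B = 100×0.0364 = 3.64 mA.
V_CE = V_CC − I_C·R_C = 11 − 3.64×2.2 = 3 V > V_CE(sat), so the active-region assumption holds.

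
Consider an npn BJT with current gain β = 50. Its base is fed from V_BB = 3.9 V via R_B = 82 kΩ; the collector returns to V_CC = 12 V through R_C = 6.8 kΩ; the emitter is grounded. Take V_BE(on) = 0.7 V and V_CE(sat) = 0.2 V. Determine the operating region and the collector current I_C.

saturation; I_C ≈ 1.7 mA

Assume active: I_B = (3.9 − 0.7)/82 = 0.039 mA, giving I_C = β·I_B = 1.95 mA.
But then V_CE = 12 − 1.95×6.8 = -1.27 V < V_CE(sat) = 0.2 V — impossible in the active region.
So the transistor is saturated. With V_CE = 0.2 V, I_C = (V_CC − 0.2)/R_C = 11.8/6.8 = 1.74 mA.
Check: β·I_B = 1.95 mA > I_C = 1.74 mA, confirming saturation.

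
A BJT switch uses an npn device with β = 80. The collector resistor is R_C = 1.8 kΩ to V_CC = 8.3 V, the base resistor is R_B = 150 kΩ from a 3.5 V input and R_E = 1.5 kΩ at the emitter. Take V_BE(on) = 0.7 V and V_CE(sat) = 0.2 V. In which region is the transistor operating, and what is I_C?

active; I_C ≈ 0.83 mA

Assume active. Base-emitter loop: I_B = (V_BB − V_BE)/(R_B + (β+1)R_E) = (3.5 − 0.7)/(150 + 81×1.5) = 0.0103 mA.
I_C = β·I_B = 80×0.0103 = 0.825 mA.
V_CE = V_CC − I_C·R_C − I_E·R_E = 8.3 − 0.825×1.8 − 0.835×1.5 = 5.56 V > V_CE(sat), so the active-region assumption holds.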